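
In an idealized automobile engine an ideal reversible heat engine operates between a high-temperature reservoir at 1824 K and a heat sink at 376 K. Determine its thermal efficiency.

Since the cycle is reversible, η = 1 − T_C/T_H = 1 − 376.00/1824.00 = 0.794.

η ≈ 0.794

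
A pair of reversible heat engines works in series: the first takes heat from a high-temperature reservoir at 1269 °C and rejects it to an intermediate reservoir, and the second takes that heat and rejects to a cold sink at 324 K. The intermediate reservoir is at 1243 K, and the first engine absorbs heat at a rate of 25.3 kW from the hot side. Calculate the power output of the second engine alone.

Ẇ₂ ≈ 15.1 kW

T_H = 1269 °C → 1269 + 273.15 = 1542.15 K.
Heat entering the second stage: Q_m = Q_H·(T_m/T_H) = 25.3 × 1243.00/1542.15 = 20.4 kW.
Second-stage efficiency η₂ = 1 − T_C/T_m = 1 − 324.00/1243.00 = 0.7393, so W₂ = η₂·Q_m = 15.1 kW.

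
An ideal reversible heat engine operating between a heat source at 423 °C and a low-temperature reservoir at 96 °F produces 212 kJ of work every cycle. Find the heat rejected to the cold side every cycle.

Q_C ≈ 169 kJ

T_H = 423 °C → 423 + 273.15 = 696.15 K.
T_C = 96 °F → (96 − 32) × 5/9 = 35.56 °C = 308.71 K.
η_rev = 1 − T_C/T_H = 1 − 308.71/696.15 = 0.5566.
Since Q_C/Q_H = T_C/T_H and Q_H = W/η, Q_C = W·T_C/(T_H − T_C) = 212 × 308.71/387.44 = 169 kJ.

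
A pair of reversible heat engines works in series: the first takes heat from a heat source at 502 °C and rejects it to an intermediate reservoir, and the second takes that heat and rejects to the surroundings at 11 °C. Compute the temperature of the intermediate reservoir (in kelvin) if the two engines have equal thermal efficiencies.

T_m ≈ 469.3 K

T_H = 502 °C → 502 + 273.15 = 775.15 K.
T_C = 11 °C → 11 + 273.15 = 284.15 K.
Equal efficiencies require 1 − T_m/T_H = 1 − T_C/T_m, i.e. T_m/T_H = T_C/T_m, so T_m = √(T_H·T_C) = √(775.15 × 284.15) = 469.3 K.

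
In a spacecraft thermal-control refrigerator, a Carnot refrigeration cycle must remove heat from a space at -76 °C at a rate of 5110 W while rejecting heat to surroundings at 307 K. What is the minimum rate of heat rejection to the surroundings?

T_C = -76 °C → -76 + 273.15 = 197.15 K.
For a reversible cycle Q_H/Q_C = T_H/T_C, so Q_H = Q_C·T_H/T_C = 5110 × 307.00/197.15 = 7960 W.

Q̇_H ≈ 7960 W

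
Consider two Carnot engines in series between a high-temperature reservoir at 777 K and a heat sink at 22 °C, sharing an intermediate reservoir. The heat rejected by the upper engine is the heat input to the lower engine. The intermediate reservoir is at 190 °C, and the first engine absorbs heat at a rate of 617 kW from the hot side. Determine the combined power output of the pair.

Ẇ_total ≈ 383 kW

T_C = 22 °C → 22 + 273.15 = 295.15 K.
Two reversible stages in series are equivalent to a single Carnot engine between T_H and T_C, so η_total = 1 − T_C/T_H = 1 − 295.15/777.00 = 0.6201.
W_total = η_total · Q_H = 0.6201 × 617 = 383 kW.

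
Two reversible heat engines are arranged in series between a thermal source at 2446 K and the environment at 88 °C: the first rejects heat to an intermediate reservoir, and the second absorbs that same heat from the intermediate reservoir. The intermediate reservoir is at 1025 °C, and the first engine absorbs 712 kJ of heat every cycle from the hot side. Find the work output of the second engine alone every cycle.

T_C = 88 °C → 88 + 273.15 = 361.15 K.
T_m = 1025 °C → 1025 + 273.15 = 1298.15 K.
Heat entering the second stage: Q_m = Q_H·(T_m/T_H) = 712 × 1298.15/2446.00 = 377.9 kJ.
Second-stage efficiency η₂ = 1 − T_C/T_m = 1 − 361.15/1298.15 = 0.7218, so W₂ = η₂·Q_m = 272.7 kJ.

W₂ ≈ 272.7 kJ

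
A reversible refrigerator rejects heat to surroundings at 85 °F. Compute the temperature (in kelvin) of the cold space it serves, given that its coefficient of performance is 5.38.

T_H = 85 °F → (85 − 32) × 5/9 = 29.44 °C = 302.59 K.
COP_R = T_C/(T_H − T_C) ⇒ T_C = T_H·COP_R/(1 + COP_R) = 302.59 × 5.38/(1 + 5.38) = 255 K.

T_C ≈ 255 K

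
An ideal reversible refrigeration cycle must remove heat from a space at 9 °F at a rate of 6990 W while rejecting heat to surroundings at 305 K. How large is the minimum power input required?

T_C = 9 °F → (9 − 32) × 5/9 = -12.78 °C = 260.37 K.
COP_R = T_C/(T_H − T_C) = 260.37/44.63 = 5.8343.
W = Q_C/COP_R = 6990/5.8343 = 1198 W.

Ẇ_in ≈ 1198 W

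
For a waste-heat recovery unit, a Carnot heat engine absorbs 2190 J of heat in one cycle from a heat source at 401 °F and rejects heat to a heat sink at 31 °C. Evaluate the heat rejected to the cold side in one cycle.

T_H = 401 °F → (401 − 32) × 5/9 = 205.00 °C = 478.15 K.
T_C = 31 °C → 31 + 273.15 = 304.15 K.
η_rev = 1 − T_C/T_H = 1 − 304.15/478.15 = 0.3639.
For a reversible cycle Q_C/Q_H = T_C/T_H, so Q_C = 2190 × 304.15/478.15 = 1390 J.

Q_C ≈ 1390 J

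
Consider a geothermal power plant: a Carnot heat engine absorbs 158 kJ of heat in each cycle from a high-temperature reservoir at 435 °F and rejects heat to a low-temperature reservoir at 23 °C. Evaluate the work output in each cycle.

T_H = 435 °F → (435 − 32) × 5/9 = 223.89 °C = 497.04 K.
T_C = 23 °C → 23 + 273.15 = 296.15 K.
For a reversible engine, η = 1 − T_C/T_H = 1 − 296.15/497.04 = 0.4042.
W = η·Q_H = 0.4042 × 158 = 63.9 kJ.

W ≈ 63.9 kJ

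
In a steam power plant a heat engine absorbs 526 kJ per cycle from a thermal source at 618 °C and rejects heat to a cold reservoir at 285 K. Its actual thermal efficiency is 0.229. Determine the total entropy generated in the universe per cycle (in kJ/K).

ΔS_univ ≈ 0.833 kJ/K

T_H = 618 °C → 618 + 273.15 = 891.15 K.
W = η·Q_H = 0.229 × 526 = 120.5 kJ, so Q_C = Q_H − W = 405.5 kJ.
Entropy balance on the reservoirs: −Q_H/T_H = -0.5902 kJ/K, +Q_C/T_C = 1.423 kJ/K.
ΔS_univ = −Q_H/T_H + Q_C/T_C = 0.833 kJ/K (> 0, since η = 0.229 < η_Carnot = 0.680).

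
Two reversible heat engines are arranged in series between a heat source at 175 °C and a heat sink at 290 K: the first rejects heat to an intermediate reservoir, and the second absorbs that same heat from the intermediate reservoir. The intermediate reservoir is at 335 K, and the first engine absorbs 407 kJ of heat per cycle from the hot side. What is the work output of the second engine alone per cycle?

T_H = 175 °C → 175 + 273.15 = 448.15 K.
Heat entering the second stage: Q_m = Q_H·(T_m/T_H) = 407 × 335.00/448.15 = 304.2 kJ.
Second-stage efficiency η₂ = 1 − T_C/T_m = 1 − 290.00/335.00 = 0.1343, so W₂ = η₂·Q_m = 40.87 kJ.

W₂ ≈ 40.87 kJ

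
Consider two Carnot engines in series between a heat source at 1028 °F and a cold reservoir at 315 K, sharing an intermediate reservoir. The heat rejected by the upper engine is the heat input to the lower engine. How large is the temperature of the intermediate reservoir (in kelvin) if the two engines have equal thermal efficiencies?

T_m ≈ 510 K

T_H = 1028 °F → (1028 − 32) × 5/9 = 553.33 °C = 826.48 K.
Equal efficiencies require 1 − T_m/T_H = 1 − T_C/T_m, i.e. T_m/T_H = T_C/T_m, so T_m = √(T_H·T_C) = √(826.48 × 315.00) = 510 K.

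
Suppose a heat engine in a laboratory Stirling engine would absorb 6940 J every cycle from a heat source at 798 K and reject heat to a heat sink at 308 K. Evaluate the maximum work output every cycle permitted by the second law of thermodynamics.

No engine can exceed the Carnot limit: η_max = 1 − T_C/T_H = 1 − 308.00/798.00 = 0.6140.
W_max = η_max · Q_H = 0.6140 × 6940 = 4260 J.

W_max ≈ 4260 J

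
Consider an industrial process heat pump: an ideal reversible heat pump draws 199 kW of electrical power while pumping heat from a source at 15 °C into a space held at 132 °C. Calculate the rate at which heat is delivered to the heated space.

Q̇_H ≈ 689 kW

T_H = 132 °C → 132 + 273.15 = 405.15 K.
T_C = 15 °C → 15 + 273.15 = 288.15 K.
COP_HP = T_H/(T_H − T_C) = 405.15/117.00 = 3.4628.
Q_H = COP_HP · W = 3.4628 × 199 = 689 kW.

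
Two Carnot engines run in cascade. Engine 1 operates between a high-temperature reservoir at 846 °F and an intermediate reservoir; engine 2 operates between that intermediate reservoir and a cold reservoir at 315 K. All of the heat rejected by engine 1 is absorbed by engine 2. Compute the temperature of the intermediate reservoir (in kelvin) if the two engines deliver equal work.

T_m ≈ 520 K

T_H = 846 °F → (846 − 32) × 5/9 = 452.22 °C = 725.37 K.
For reversible stages Q_m = Q_H·(T_m/T_H). Setting W₁ = Q_H(1 − T_m/T_H) equal to W₂ = Q_m(1 − T_C/T_m) = Q_H·(T_m − T_C)/T_H gives T_H − T_m = T_m − T_C, so T_m = (T_H + T_C)/2 = (725.37 + 315.00)/2 = 520 K.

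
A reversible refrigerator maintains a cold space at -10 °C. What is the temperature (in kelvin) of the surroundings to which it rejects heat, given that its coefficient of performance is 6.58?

T_H ≈ 303 K

T_C = -10 °C → -10 + 273.15 = 263.15 K.
COP_R = T_C/(T_H − T_C) ⇒ T_H = T_C·(1 + 1/COP_R) = 263.15 × (1 + 1/6.58) = 303 K.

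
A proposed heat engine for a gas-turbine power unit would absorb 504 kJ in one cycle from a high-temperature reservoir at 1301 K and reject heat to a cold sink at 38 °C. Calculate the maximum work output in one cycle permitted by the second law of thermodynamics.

T_C = 38 °C → 38 + 273.15 = 311.15 K.
By the Carnot theorem, η_max = 1 − T_C/T_H = 1 − 311.15/1301.00 = 0.7608.
W_max = η_max · Q_H = 0.7608 × 504 = 383 kJ.

W_max ≈ 383 kJ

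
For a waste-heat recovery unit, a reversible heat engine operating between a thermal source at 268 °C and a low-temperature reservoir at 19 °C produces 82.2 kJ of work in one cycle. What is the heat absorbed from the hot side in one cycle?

Q_H ≈ 179 kJ

T_H = 268 °C → 268 + 273.15 = 541.15 K.
T_C = 19 °C → 19 + 273.15 = 292.15 K.
Carnot efficiency: η = 1 − T_C/T_H = 1 − 292.15/541.15 = 0.4601.
Q_H = W/η = 82.2/0.4601 = 179 kJ.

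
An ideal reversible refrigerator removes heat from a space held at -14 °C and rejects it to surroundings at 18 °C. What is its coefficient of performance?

COP_R ≈ 8.10

T_H = 18 °C → 18 + 273.15 = 291.15 K.
T_C = -14 °C → -14 + 273.15 = 259.15 K.
For a reversible refrigerator, COP_R = T_C/(T_H − T_C) = 259.15/(291.15 − 259.15) = 8.10.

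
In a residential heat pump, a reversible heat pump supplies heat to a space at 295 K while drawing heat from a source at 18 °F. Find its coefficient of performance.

T_C = 18 °F → (18 − 32) × 5/9 = -7.78 °C = 265.37 K.
COP_HP = T_H/(T_H − T_C) = 295.00/(295.00 − 265.37) = 9.96.

COP_HP ≈ 9.96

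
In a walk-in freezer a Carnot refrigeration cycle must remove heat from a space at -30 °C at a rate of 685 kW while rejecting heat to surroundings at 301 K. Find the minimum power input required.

Ẇ_in ≈ 163.0 kW

T_C = -30 °C → -30 + 273.15 = 243.15 K.
For a reversible refrigerator, COP_R = T_C/(T_H − T_C) = 243.15/57.85 = 4.2031.
W = Q_C/COP_R = 685/4.2031 = 163.0 kW.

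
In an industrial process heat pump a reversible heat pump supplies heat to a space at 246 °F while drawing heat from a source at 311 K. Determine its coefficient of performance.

COP_HP ≈ 4.84

T_H = 246 °F → (246 − 32) × 5/9 = 118.89 °C = 392.04 K.
COP_HP = T_H/(T_H − T_C) = 392.04/(392.04 − 311.00) = 4.84.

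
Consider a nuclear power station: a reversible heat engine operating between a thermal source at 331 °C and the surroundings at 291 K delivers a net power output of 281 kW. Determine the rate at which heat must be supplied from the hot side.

T_H = 331 °C → 331 + 273.15 = 604.15 K.
For a reversible engine, η = 1 − T_C/T_H = 1 − 291.00/604.15 = 0.5183.
Q_H = W/η = 281/0.5183 = 542.1 kW.

Q̇_H ≈ 542.1 kW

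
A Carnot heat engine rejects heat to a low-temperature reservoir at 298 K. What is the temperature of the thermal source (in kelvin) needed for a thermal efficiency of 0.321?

T_H ≈ 438.9 K

From η = 1 − T_C/T_H, solving for T_H gives T_H = T_C/(1 − η) = 298.00/(1 − 0.321) = 438.9 K.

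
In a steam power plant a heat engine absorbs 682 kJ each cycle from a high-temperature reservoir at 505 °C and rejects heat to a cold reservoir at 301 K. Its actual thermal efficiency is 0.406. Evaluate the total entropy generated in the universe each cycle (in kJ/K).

T_H = 505 °C → 505 + 273.15 = 778.15 K.
W = η·Q_H = 0.406 × 682 = 276.9 kJ, so Q_C = Q_H − W = 405.1 kJ.
Entropy balance on the reservoirs: −Q_H/T_H = -0.8764 kJ/K, +Q_C/T_C = 1.346 kJ/K.
ΔS_univ = −Q_H/T_H + Q_C/T_C = 0.469 kJ/K (> 0, since η = 0.406 < η_Carnot = 0.613).

ΔS_univ ≈ 0.469 kJ/K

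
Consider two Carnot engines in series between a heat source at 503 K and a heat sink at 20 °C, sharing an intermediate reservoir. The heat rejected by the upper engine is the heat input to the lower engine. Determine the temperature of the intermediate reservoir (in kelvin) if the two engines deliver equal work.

T_C = 20 °C → 20 + 273.15 = 293.15 K.
For reversible stages Q_m = Q_H·(T_m/T_H). Setting W₁ = Q_H(1 − T_m/T_H) equal to W₂ = Q_m(1 − T_C/T_m) = Q_H·(T_m − T_C)/T_H gives T_H − T_m = T_m − T_C, so T_m = (T_H + T_C)/2 = (503.00 + 293.15)/2 = 398.1 K.

T_m ≈ 398.1 K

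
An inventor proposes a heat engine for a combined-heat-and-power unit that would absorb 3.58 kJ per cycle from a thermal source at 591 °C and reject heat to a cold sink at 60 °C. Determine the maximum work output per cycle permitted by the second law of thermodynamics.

T_H = 591 °C → 591 + 273.15 = 864.15 K.
T_C = 60 °C → 60 + 273.15 = 333.15 K.
The second-law ceiling is the Carnot efficiency, η_max = 1 − T_C/T_H = 1 − 333.15/864.15 = 0.6145.
W_max = η_max · Q_H = 0.6145 × 3.58 = 2.20 kJ.

W_max ≈ 2.20 kJ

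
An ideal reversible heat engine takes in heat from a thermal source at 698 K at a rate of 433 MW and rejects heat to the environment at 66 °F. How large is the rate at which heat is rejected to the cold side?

T_C = 66 °F → (66 − 32) × 5/9 = 18.89 °C = 292.04 K.
For a reversible engine, η = 1 − T_C/T_H = 1 − 292.04/698.00 = 0.5816.
For a reversible cycle Q_C/Q_H = T_C/T_H, so Q_C = 433 × 292.04/698.00 = 181.2 MW.

Q̇_C ≈ 181.2 MW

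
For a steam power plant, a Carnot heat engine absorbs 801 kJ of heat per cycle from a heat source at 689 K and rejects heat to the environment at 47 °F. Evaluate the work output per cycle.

T_C = 47 °F → (47 − 32) × 5/9 = 8.33 °C = 281.48 K.
Carnot efficiency: η = 1 − T_C/T_H = 1 − 281.48/689.00 = 0.5915.
W = η·Q_H = 0.5915 × 801 = 474 kJ.

W ≈ 474 kJ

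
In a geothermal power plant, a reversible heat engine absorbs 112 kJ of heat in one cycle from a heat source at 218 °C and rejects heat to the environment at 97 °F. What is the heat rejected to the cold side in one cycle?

Q_C ≈ 70.52 kJ

T_H = 218 °C → 218 + 273.15 = 491.15 K.
T_C = 97 °F → (97 − 32) × 5/9 = 36.11 °C = 309.26 K.
Since the cycle is reversible, η = 1 − T_C/T_H = 1 − 309.26/491.15 = 0.3703.
For a reversible cycle Q_C/Q_H = T_C/T_H, so Q_C = 112 × 309.26/491.15 = 70.52 kJ.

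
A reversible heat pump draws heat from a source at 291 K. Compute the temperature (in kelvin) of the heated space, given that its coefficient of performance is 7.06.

T_H ≈ 339 K

COP_HP = T_H/(T_H − T_C) ⇒ T_H = T_C·COP_HP/(COP_HP − 1) = 291.00 × 7.06/(7.06 − 1) = 339 K.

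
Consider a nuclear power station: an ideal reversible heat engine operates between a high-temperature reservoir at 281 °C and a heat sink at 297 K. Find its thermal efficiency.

T_H = 281 °C → 281 + 273.15 = 554.15 K.
For a reversible engine, η = 1 − T_C/T_H = 1 − 297.00/554.15 = 0.464.

η ≈ 0.464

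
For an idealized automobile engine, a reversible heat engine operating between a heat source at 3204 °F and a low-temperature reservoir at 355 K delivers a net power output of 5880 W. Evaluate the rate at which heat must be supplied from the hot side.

Q̇_H ≈ 7120 W

T_H = 3204 °F → (3204 − 32) × 5/9 = 1762.22 °C = 2035.37 K.
The Carnot efficiency is η = 1 − T_C/T_H = 1 − 355.00/2035.37 = 0.8256.
Q_H = W/η = 5880/0.8256 = 7120 W.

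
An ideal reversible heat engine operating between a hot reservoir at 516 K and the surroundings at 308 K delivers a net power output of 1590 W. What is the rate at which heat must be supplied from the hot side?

Q̇_H ≈ 3944 W

Since the cycle is reversible, η = 1 − T_C/T_H = 1 − 308.00/516.00 = 0.4031.
Q_H = W/η = 1590/0.4031 = 3944 W.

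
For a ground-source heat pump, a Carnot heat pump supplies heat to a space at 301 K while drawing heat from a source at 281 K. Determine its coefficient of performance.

The Carnot heat-pump COP is COP_HP = T_H/(T_H − T_C) = 301.00/(301.00 − 281.00) = 15.05.

COP_HP ≈ 15.05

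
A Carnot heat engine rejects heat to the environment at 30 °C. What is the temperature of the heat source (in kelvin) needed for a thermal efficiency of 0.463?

T_H ≈ 565 K

T_C = 30 °C → 30 + 273.15 = 303.15 K.
From η = 1 − T_C/T_H, solving for T_H gives T_H = T_C/(1 − η) = 303.15/(1 − 0.463) = 565 K.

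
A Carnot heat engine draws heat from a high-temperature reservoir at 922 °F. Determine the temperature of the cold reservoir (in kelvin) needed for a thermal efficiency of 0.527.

T_C ≈ 363 K

T_H = 922 °F → (922 − 32) × 5/9 = 494.44 °C = 767.59 K.
From η = 1 − T_C/T_H, T_C = T_H·(1 − η) = 767.59 × (1 − 0.527) = 363 K.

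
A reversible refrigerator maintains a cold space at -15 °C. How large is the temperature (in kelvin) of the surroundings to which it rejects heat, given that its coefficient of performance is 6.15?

T_H ≈ 300.1 K

T_C = -15 °C → -15 + 273.15 = 258.15 K.
COP_R = T_C/(T_H − T_C) ⇒ T_H = T_C·(1 + 1/COP_R) = 258.15 × (1 + 1/6.15) = 300.1 K.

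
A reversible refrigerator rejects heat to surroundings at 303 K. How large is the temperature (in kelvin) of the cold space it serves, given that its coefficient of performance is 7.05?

COP_R = T_C/(T_H − T_C) ⇒ T_C = T_H·COP_R/(1 + COP_R) = 303.00 × 7.05/(1 + 7.05) = 265 K.

T_C ≈ 265 K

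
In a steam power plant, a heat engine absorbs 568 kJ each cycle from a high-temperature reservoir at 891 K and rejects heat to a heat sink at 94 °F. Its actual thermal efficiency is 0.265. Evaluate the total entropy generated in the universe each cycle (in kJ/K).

T_C = 94 °F → (94 − 32) × 5/9 = 34.44 °C = 307.59 K.
W = η·Q_H = 0.265 × 568 = 150.5 kJ, so Q_C = Q_H − W = 417.5 kJ.
Entropy balance on the reservoirs: −Q_H/T_H = -0.6375 kJ/K, +Q_C/T_C = 1.357 kJ/K.
ΔS_univ = −Q_H/T_H + Q_C/T_C = 0.7198 kJ/K (> 0, since η = 0.265 < η_Carnot = 0.655).

ΔS_univ ≈ 0.7198 kJ/K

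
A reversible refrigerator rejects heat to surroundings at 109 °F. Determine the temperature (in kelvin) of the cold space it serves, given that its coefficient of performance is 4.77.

T_C ≈ 261 K

T_H = 109 °F → (109 − 32) × 5/9 = 42.78 °C = 315.93 K.
COP_R = T_C/(T_H − T_C) ⇒ T_C = T_H·COP_R/(1 + COP_R) = 315.93 × 4.77/(1 + 4.77) = 261 K.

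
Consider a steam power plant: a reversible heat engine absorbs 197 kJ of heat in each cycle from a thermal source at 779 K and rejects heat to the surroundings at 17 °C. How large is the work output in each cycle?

W ≈ 123.6 kJ

T_C = 17 °C → 17 + 273.15 = 290.15 K.
The Carnot efficiency is η = 1 − T_C/T_H = 1 − 290.15/779.00 = 0.6275.
W = η·Q_H = 0.6275 × 197 = 123.6 kJ.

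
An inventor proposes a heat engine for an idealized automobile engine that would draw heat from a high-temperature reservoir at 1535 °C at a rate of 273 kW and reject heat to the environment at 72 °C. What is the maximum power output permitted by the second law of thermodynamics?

Ẇ_max ≈ 220.9 kW

T_H = 1535 °C → 1535 + 273.15 = 1808.15 K.
T_C = 72 °C → 72 + 273.15 = 345.15 K.
By the Carnot theorem, η_max = 1 − T_C/T_H = 1 − 345.15/1808.15 = 0.8091.
W_max = η_max · Q_H = 0.8091 × 273 = 220.9 kW.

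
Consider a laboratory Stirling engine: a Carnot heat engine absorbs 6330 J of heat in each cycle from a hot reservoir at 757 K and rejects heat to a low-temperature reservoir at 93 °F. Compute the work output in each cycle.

W ≈ 3760 J

T_C = 93 °F → (93 − 32) × 5/9 = 33.89 °C = 307.04 K.
η_rev = 1 − T_C/T_H = 1 − 307.04/757.00 = 0.5944.
W = η·Q_H = 0.5944 × 6330 = 3760 J.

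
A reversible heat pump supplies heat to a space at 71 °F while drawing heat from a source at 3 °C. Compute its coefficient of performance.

T_H = 71 °F → (71 − 32) × 5/9 = 21.67 °C = 294.82 K.
T_C = 3 °C → 3 + 273.15 = 276.15 K.
COP_HP = T_H/(T_H − T_C) = 294.82/(294.82 − 276.15) = 15.79.

COP_HP ≈ 15.79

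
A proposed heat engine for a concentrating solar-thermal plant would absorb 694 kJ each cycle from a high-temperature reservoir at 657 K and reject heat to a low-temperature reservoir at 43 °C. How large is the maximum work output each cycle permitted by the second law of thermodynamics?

T_C = 43 °C → 43 + 273.15 = 316.15 K.
The second-law ceiling is the Carnot efficiency, η_max = 1 − T_C/T_H = 1 − 316.15/657.00 = 0.5188.
W_max = η_max · Q_H = 0.5188 × 694 = 360.0 kJ.

W_max ≈ 360.0 kJ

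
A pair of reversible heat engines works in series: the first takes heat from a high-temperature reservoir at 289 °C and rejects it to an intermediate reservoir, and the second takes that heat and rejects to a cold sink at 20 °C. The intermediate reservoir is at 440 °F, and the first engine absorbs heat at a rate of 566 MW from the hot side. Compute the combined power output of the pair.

Ẇ_total ≈ 271 MW

T_H = 289 °C → 289 + 273.15 = 562.15 K.
T_C = 20 °C → 20 + 273.15 = 293.15 K.
Two reversible stages in series are equivalent to a single Carnot engine between T_H and T_C, so η_total = 1 − T_C/T_H = 1 − 293.15/562.15 = 0.4785.
W_total = η_total · Q_H = 0.4785 × 566 = 271 MW.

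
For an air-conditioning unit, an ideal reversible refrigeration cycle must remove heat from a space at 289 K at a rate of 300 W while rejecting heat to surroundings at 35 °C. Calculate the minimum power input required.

T_H = 35 °C → 35 + 273.15 = 308.15 K.
COP_R = T_C/(T_H − T_C) = 289.00/19.15 = 15.0914.
W = Q_C/COP_R = 300/15.0914 = 19.88 W.

Ẇ_in ≈ 19.88 W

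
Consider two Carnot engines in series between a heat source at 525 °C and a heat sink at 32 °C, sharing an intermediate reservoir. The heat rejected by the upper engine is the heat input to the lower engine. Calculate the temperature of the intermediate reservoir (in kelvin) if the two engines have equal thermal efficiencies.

T_H = 525 °C → 525 + 273.15 = 798.15 K.
T_C = 32 °C → 32 + 273.15 = 305.15 K.
Equal efficiencies require 1 − T_m/T_H = 1 − T_C/T_m, i.e. T_m/T_H = T_C/T_m, so T_m = √(T_H·T_C) = √(798.15 × 305.15) = 493.5 K.

T_m ≈ 493.5 K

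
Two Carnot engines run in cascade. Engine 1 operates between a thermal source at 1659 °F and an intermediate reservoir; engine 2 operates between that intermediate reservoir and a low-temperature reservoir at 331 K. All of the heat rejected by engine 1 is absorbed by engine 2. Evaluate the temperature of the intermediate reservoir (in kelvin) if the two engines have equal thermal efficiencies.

T_H = 1659 °F → (1659 − 32) × 5/9 = 903.89 °C = 1177.04 K.
Equal efficiencies require 1 − T_m/T_H = 1 − T_C/T_m, i.e. T_m/T_H = T_C/T_m, so T_m = √(T_H·T_C) = √(1177.04 × 331.00) = 624 K.

T_m ≈ 624 K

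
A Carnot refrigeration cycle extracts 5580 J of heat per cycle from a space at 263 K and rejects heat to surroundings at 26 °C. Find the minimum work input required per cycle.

W_in ≈ 767.0 J

T_H = 26 °C → 26 + 273.15 = 299.15 K.
Carnot COP: COP_R = T_C/(T_H − T_C) = 263.00/36.15 = 7.2752.
W = Q_C/COP_R = 5580/7.2752 = 767.0 J.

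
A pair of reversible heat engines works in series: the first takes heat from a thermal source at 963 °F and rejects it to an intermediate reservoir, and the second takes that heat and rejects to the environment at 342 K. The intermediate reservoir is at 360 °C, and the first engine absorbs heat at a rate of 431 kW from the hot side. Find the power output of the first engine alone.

Ẇ₁ ≈ 85.7 kW

T_H = 963 °F → (963 − 32) × 5/9 = 517.22 °C = 790.37 K.
T_m = 360 °C → 360 + 273.15 = 633.15 K.
First-stage efficiency η₁ = 1 − T_m/T_H = 1 − 633.15/790.37 = 0.1989.
W₁ = η₁·Q_H = 0.1989 × 431 = 85.7 kW.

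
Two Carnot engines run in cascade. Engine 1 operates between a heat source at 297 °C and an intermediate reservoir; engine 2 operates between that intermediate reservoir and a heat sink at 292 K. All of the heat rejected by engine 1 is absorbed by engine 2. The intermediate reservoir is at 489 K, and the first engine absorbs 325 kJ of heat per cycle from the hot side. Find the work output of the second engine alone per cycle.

W₂ ≈ 112.3 kJ

T_H = 297 °C → 297 + 273.15 = 570.15 K.
Heat entering the second stage: Q_m = Q_H·(T_m/T_H) = 325 × 489.00/570.15 = 278.7 kJ.
Second-stage efficiency η₂ = 1 − T_C/T_m = 1 − 292.00/489.00 = 0.4029, so W₂ = η₂·Q_m = 112.3 kJ.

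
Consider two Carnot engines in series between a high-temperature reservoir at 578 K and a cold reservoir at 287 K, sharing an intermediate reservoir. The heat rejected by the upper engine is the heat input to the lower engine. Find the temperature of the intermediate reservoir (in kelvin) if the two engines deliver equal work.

For reversible stages Q_m = Q_H·(T_m/T_H). Setting W₁ = Q_H(1 − T_m/T_H) equal to W₂ = Q_m(1 − T_C/T_m) = Q_H·(T_m − T_C)/T_H gives T_H − T_m = T_m − T_C, so T_m = (T_H + T_C)/2 = (578.00 + 287.00)/2 = 432 K.

T_m ≈ 432 K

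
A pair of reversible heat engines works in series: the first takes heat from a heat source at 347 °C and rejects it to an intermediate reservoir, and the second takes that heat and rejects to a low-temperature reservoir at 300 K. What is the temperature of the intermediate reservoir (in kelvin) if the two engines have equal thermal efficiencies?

T_H = 347 °C → 347 + 273.15 = 620.15 K.
Equal efficiencies require 1 − T_m/T_H = 1 − T_C/T_m, i.e. T_m/T_H = T_C/T_m, so T_m = √(T_H·T_C) = √(620.15 × 300.00) = 431 K.

T_m ≈ 431 K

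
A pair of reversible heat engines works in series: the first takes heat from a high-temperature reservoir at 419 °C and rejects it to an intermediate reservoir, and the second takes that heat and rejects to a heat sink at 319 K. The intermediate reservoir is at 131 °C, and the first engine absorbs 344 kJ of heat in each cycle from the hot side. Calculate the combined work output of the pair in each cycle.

T_H = 419 °C → 419 + 273.15 = 692.15 K.
Two reversible stages in series are equivalent to a single Carnot engine between T_H and T_C, so η_total = 1 − T_C/T_H = 1 − 319.00/692.15 = 0.5391.
W_total = η_total · Q_H = 0.5391 × 344 = 185 kJ.

W_total ≈ 185 kJ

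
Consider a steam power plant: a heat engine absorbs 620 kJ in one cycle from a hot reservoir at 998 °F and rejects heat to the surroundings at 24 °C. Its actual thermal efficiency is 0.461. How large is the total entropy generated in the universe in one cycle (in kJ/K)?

T_H = 998 °F → (998 − 32) × 5/9 = 536.67 °C = 809.82 K.
T_C = 24 °C → 24 + 273.15 = 297.15 K.
W = η·Q_H = 0.461 × 620 = 285.8 kJ, so Q_C = Q_H − W = 334.2 kJ.
Entropy balance on the reservoirs: −Q_H/T_H = -0.7656 kJ/K, +Q_C/T_C = 1.125 kJ/K.
ΔS_univ = −Q_H/T_H + Q_C/T_C = 0.3590 kJ/K (> 0, since η = 0.461 < η_Carnot = 0.633).

ΔS_univ ≈ 0.3590 kJ/K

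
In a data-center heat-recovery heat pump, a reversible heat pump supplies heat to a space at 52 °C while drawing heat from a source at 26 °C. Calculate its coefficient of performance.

COP_HP ≈ 12.51

T_H = 52 °C → 52 + 273.15 = 325.15 K.
T_C = 26 °C → 26 + 273.15 = 299.15 K.
Reversible heating COP: COP_HP = T_H/(T_H − T_C) = 325.15/(325.15 − 299.15) = 12.51.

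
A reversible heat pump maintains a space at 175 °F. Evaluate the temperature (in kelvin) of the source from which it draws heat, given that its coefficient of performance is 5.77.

T_C ≈ 291.5 K

T_H = 175 °F → (175 − 32) × 5/9 = 79.44 °C = 352.59 K.
COP_HP = T_H/(T_H − T_C) ⇒ T_C = T_H·(COP_HP − 1)/COP_HP = 352.59 × (5.77 − 1)/5.77 = 291.5 K.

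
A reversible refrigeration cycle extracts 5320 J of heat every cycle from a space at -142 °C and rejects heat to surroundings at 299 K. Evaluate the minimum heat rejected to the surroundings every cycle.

Q_H ≈ 12100 J

T_C = -142 °C → -142 + 273.15 = 131.15 K.
For a reversible cycle Q_H/Q_C = T_H/T_C, so Q_H = Q_C·T_H/T_C = 5320 × 299.00/131.15 = 12100 J.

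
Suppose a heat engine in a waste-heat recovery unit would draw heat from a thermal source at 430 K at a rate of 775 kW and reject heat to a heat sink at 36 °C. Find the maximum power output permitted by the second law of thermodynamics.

T_C = 36 °C → 36 + 273.15 = 309.15 K.
No engine can exceed the Carnot limit: η_max = 1 − T_C/T_H = 1 − 309.15/430.00 = 0.2810.
W_max = η_max · Q_H = 0.2810 × 775 = 217.8 kW.

Ẇ_max ≈ 217.8 kW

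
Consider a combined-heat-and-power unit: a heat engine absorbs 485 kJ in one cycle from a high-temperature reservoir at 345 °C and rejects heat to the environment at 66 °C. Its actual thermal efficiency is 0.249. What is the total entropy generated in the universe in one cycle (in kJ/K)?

ΔS_univ ≈ 0.289 kJ/K

T_H = 345 °C → 345 + 273.15 = 618.15 K.
T_C = 66 °C → 66 + 273.15 = 339.15 K.
W = η·Q_H = 0.249 × 485 = 120.8 kJ, so Q_C = Q_H − W = 364.2 kJ.
Entropy balance on the reservoirs: −Q_H/T_H = -0.7846 kJ/K, +Q_C/T_C = 1.074 kJ/K.
ΔS_univ = −Q_H/T_H + Q_C/T_C = 0.289 kJ/K (> 0, since η = 0.249 < η_Carnot = 0.451).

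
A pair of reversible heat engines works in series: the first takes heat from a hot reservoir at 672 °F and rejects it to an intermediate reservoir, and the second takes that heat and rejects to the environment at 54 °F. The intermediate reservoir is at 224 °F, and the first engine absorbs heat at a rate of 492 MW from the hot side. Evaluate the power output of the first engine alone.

Ẇ₁ ≈ 195 MW

T_H = 672 °F → (672 − 32) × 5/9 = 355.56 °C = 628.71 K.
T_C = 54 °F → (54 − 32) × 5/9 = 12.22 °C = 285.37 K.
T_m = 224 °F → (224 − 32) × 5/9 = 106.67 °C = 379.82 K.
First-stage efficiency η₁ = 1 − T_m/T_H = 1 − 379.82/628.71 = 0.3959.
W₁ = η₁·Q_H = 0.3959 × 492 = 195 MW.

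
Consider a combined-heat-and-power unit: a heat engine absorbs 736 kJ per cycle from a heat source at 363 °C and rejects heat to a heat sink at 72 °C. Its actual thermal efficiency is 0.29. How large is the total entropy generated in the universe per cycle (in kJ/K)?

ΔS_univ ≈ 0.357 kJ/K

T_H = 363 °C → 363 + 273.15 = 636.15 K.
T_C = 72 °C → 72 + 273.15 = 345.15 K.
W = η·Q_H = 0.29 × 736 = 213.4 kJ, so Q_C = Q_H − W = 522.6 kJ.
The hot reservoir loses entropy Q_H/T_H = 736/636.15 = 1.157 kJ/K; the cold reservoir gains Q_C/T_C = 522.6/345.15 = 1.514 kJ/K.
ΔS_univ = −Q_H/T_H + Q_C/T_C = 0.357 kJ/K (> 0, since η = 0.29 < η_Carnot = 0.457).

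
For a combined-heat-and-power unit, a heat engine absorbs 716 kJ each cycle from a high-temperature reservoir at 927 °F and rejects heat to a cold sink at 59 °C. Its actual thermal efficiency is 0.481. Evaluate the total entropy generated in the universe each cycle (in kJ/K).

ΔS_univ ≈ 0.1894 kJ/K

T_H = 927 °F → (927 − 32) × 5/9 = 497.22 °C = 770.37 K.
T_C = 59 °C → 59 + 273.15 = 332.15 K.
W = η·Q_H = 0.481 × 716 = 344.4 kJ, so Q_C = Q_H − W = 371.6 kJ.
The hot reservoir loses entropy Q_H/T_H = 716/770.37 = 0.9294 kJ/K; the cold reservoir gains Q_C/T_C = 371.6/332.15 = 1.119 kJ/K.
ΔS_univ = −Q_H/T_H + Q_C/T_C = 0.1894 kJ/K (> 0, since η = 0.481 < η_Carnot = 0.569).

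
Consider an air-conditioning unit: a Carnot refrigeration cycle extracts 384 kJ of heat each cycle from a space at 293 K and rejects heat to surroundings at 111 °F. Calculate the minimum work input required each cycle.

W_in ≈ 31.50 kJ

T_H = 111 °F → (111 − 32) × 5/9 = 43.89 °C = 317.04 K.
COP_R = T_C/(T_H − T_C) = 293.00/24.04 = 12.1886.
W = Q_C/COP_R = 384/12.1886 = 31.50 kJ.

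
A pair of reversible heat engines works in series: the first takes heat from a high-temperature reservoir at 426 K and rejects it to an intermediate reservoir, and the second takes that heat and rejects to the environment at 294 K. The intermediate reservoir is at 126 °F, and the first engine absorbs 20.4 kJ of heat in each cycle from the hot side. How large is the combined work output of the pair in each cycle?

Two reversible stages in series are equivalent to a single Carnot engine between T_H and T_C, so η_total = 1 − T_C/T_H = 1 − 294.00/426.00 = 0.3099.
W_total = η_total · Q_H = 0.3099 × 20.4 = 6.32 kJ.

W_total ≈ 6.32 kJ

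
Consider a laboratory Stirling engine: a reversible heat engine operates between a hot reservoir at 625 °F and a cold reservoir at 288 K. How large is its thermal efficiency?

T_H = 625 °F → (625 − 32) × 5/9 = 329.44 °C = 602.59 K.
Carnot efficiency: η = 1 − T_C/T_H = 1 − 288.00/602.59 = 0.522.

η ≈ 0.522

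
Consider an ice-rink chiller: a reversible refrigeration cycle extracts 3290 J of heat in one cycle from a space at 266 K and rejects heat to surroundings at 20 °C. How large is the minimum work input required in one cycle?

T_H = 20 °C → 20 + 273.15 = 293.15 K.
For a reversible refrigerator, COP_R = T_C/(T_H − T_C) = 266.00/27.15 = 9.7974.
W = Q_C/COP_R = 3290/9.7974 = 336 J.

W_in ≈ 336 J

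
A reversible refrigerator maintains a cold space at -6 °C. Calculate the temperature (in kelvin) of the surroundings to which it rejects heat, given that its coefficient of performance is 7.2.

T_H ≈ 304 K

T_C = -6 °C → -6 + 273.15 = 267.15 K.
COP_R = T_C/(T_H − T_C) ⇒ T_H = T_C·(1 + 1/COP_R) = 267.15 × (1 + 1/7.2) = 304 K.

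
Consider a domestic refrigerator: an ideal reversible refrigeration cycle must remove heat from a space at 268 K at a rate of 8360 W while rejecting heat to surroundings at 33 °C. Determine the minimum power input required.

Ẇ_in ≈ 1190 W

T_H = 33 °C → 33 + 273.15 = 306.15 K.
For a reversible refrigerator, COP_R = T_C/(T_H − T_C) = 268.00/38.15 = 7.0249.
W = Q_C/COP_R = 8360/7.0249 = 1190 W.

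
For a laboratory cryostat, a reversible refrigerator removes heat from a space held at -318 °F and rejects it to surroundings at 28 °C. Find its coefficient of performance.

T_H = 28 °C → 28 + 273.15 = 301.15 K.
T_C = -318 °F → (-318 − 32) × 5/9 = -194.44 °C = 78.71 K.
Carnot COP: COP_R = T_C/(T_H − T_C) = 78.71/(301.15 − 78.71) = 0.354.

COP_R ≈ 0.354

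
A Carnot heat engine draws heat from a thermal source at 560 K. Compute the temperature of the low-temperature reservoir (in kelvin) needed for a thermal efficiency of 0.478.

T_C ≈ 292 K

From η = 1 − T_C/T_H, T_C = T_H·(1 − η) = 560.00 × (1 − 0.478) = 292 K.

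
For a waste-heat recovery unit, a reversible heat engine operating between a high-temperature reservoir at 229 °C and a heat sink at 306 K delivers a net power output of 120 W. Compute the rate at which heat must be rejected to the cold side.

T_H = 229 °C → 229 + 273.15 = 502.15 K.
For a reversible engine, η = 1 − T_C/T_H = 1 − 306.00/502.15 = 0.3906.
Since Q_C/Q_H = T_C/T_H and Q_H = W/η, Q_C = W·T_C/(T_H − T_C) = 120 × 306.00/196.15 = 187 W.

Q̇_C ≈ 187 W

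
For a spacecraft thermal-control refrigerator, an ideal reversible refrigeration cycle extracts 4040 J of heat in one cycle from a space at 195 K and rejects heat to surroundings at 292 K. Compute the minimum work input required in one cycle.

W_in ≈ 2010 J

For a reversible refrigerator, COP_R = T_C/(T_H − T_C) = 195.00/97.00 = 2.0103.
W = Q_C/COP_R = 4040/2.0103 = 2010 J.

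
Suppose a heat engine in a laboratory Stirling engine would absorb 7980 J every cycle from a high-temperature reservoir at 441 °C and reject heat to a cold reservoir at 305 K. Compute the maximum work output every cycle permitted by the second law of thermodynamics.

W_max ≈ 4570 J

T_H = 441 °C → 441 + 273.15 = 714.15 K.
No engine can exceed the Carnot limit: η_max = 1 − T_C/T_H = 1 − 305.00/714.15 = 0.5729.
W_max = η_max · Q_H = 0.5729 × 7980 = 4570 J.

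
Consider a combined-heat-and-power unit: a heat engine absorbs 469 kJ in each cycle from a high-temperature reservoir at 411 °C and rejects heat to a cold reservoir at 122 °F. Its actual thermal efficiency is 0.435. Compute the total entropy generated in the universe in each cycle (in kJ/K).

T_H = 411 °C → 411 + 273.15 = 684.15 K.
T_C = 122 °F → (122 − 32) × 5/9 = 50.00 °C = 323.15 K.
W = η·Q_H = 0.435 × 469 = 204.0 kJ, so Q_C = Q_H − W = 265.0 kJ.
Reservoir entropy changes: ΔS_H = −Q_H/T_H = −469/684.15 = -0.6855 kJ/K and ΔS_C = +Q_C/T_C = 265.0/323.15 = 0.8200 kJ/K.
ΔS_univ = −Q_H/T_H + Q_C/T_C = 0.134 kJ/K (> 0, since η = 0.435 < η_Carnot = 0.528).

ΔS_univ ≈ 0.134 kJ/K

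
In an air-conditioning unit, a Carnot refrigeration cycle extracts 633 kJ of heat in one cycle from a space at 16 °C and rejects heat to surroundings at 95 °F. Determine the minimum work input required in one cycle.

T_H = 95 °F → (95 − 32) × 5/9 = 35.00 °C = 308.15 K.
T_C = 16 °C → 16 + 273.15 = 289.15 K.
For a reversible refrigerator, COP_R = T_C/(T_H − T_C) = 289.15/19.00 = 15.2184.
W = Q_C/COP_R = 633/15.2184 = 41.6 kJ.

W_in ≈ 41.6 kJ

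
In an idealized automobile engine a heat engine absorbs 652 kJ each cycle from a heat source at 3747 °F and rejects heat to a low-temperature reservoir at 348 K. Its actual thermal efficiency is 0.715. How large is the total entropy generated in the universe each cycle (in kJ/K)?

ΔS_univ ≈ 0.255 kJ/K

T_H = 3747 °F → (3747 − 32) × 5/9 = 2063.89 °C = 2337.04 K.
W = η·Q_H = 0.715 × 652 = 466.2 kJ, so Q_C = Q_H − W = 185.8 kJ.
The hot reservoir loses entropy Q_H/T_H = 652/2337.04 = 0.2790 kJ/K; the cold reservoir gains Q_C/T_C = 185.8/348.00 = 0.5340 kJ/K.
ΔS_univ = −Q_H/T_H + Q_C/T_C = 0.255 kJ/K (> 0, since η = 0.715 < η_Carnot = 0.851).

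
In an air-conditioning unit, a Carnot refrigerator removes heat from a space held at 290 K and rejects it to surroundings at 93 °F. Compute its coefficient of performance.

T_H = 93 °F → (93 − 32) × 5/9 = 33.89 °C = 307.04 K.
COP_R = T_C/(T_H − T_C) = 290.00/(307.04 − 290.00) = 17.02.

COP_R ≈ 17.02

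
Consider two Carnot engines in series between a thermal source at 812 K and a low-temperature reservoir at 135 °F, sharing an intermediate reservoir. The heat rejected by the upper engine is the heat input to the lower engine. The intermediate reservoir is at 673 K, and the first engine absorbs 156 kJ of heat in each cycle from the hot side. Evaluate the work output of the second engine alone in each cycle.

W₂ ≈ 65.8 kJ

T_C = 135 °F → (135 − 32) × 5/9 = 57.22 °C = 330.37 K.
Heat entering the second stage: Q_m = Q_H·(T_m/T_H) = 156 × 673.00/812.00 = 129 kJ.
Second-stage efficiency η₂ = 1 − T_C/T_m = 1 − 330.37/673.00 = 0.5091, so W₂ = η₂·Q_m = 65.8 kJ.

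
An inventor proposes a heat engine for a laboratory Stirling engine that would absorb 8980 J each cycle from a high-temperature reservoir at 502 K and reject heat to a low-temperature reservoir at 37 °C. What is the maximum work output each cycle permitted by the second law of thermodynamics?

T_C = 37 °C → 37 + 273.15 = 310.15 K.
By the Carnot theorem, η_max = 1 − T_C/T_H = 1 − 310.15/502.00 = 0.3822.
W_max = η_max · Q_H = 0.3822 × 8980 = 3430 J.

W_max ≈ 3430 J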